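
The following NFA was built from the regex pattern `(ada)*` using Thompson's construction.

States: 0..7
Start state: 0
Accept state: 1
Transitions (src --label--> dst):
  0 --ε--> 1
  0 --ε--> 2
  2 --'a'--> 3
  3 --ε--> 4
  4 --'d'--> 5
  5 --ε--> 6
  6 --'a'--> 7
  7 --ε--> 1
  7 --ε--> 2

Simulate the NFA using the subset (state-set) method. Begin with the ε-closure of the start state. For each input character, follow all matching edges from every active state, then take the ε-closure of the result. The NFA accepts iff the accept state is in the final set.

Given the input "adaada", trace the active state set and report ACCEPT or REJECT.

Answer: ACCEPT

Derivation:
initial (ε-close {0}): {0,1,2}
'a' @ 1: {3,4}
'd' @ 2: {5,6}
'a' @ 3: {1,2,7}  (accept∈set)
'a' @ 4: {3,4}
'd' @ 5: {5,6}
'a' @ 6: {1,2,7}  (accept∈set)
end set {1,2,7} — state 1 in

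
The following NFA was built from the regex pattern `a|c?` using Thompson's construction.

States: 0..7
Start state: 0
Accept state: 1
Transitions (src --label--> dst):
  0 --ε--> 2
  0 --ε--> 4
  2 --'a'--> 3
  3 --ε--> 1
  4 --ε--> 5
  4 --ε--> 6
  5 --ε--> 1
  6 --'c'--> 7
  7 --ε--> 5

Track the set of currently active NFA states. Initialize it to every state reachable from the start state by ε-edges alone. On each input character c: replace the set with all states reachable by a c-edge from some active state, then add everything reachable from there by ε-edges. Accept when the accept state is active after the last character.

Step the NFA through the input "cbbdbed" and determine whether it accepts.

initial (ε-close {0}): {0,1,2,4,5,6}
'c' @ 1: {1,5,7}  ✓accept
'b' @ 2: {}  — no active states
rest 'bdbed' ignored (set empty)
final: {}; accept 1 not in set

Answer: REJECT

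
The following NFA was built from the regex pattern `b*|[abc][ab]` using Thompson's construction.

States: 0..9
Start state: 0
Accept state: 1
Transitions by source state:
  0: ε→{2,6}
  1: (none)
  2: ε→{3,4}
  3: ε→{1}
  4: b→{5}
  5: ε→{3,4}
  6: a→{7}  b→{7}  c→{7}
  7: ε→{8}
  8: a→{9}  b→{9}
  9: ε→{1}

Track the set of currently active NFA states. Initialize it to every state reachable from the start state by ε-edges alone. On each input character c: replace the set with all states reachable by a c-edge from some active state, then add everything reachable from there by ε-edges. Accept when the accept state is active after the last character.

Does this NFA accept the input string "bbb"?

initial (ε-close {0}): {0,1,2,3,4,6}
'b' @ 1: {1,3,4,5,7,8}  ✓accept
'b' @ 2: {1,3,4,5,9}  ✓accept
'b' @ 3: {1,3,4,5}  ✓accept
after full input: {1,3,4,5}  (accept=1 in)

Answer: ACCEPT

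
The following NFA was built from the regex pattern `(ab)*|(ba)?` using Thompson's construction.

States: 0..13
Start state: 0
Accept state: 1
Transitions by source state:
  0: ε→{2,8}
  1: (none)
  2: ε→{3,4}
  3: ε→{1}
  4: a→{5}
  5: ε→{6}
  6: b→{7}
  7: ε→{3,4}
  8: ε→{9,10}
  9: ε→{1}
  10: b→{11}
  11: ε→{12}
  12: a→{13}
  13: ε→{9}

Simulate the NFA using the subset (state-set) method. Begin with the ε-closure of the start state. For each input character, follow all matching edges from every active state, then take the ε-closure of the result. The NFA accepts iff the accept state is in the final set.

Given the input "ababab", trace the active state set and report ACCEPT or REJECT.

Answer: ACCEPT

Steps:
start: ε-closure({0}) = {0,1,2,3,4,8,9,10}
'a' @ 1: {5,6}
'b' @ 2: {1,3,4,7}  [accepting]
'a' @ 3: {5,6}
'b' @ 4: {1,3,4,7}  [accepting]
'a' @ 5: {5,6}
'b' @ 6: {1,3,4,7}  [accepting]
after full input: {1,3,4,7}  (accept=1 in)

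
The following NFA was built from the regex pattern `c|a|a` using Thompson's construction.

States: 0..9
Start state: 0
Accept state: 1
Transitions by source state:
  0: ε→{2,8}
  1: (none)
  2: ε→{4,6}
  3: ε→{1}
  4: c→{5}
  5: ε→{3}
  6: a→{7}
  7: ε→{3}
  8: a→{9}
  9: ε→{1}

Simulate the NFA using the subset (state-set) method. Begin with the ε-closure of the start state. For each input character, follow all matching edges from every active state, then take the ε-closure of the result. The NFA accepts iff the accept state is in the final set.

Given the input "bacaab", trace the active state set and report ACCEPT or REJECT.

start: ε-closure({0}) = {0,2,4,6,8}
'b' @ 1: {}  — state set empty
rest 'acaab' ignored (set empty)
end set {} — state 1 not in

Answer: REJECT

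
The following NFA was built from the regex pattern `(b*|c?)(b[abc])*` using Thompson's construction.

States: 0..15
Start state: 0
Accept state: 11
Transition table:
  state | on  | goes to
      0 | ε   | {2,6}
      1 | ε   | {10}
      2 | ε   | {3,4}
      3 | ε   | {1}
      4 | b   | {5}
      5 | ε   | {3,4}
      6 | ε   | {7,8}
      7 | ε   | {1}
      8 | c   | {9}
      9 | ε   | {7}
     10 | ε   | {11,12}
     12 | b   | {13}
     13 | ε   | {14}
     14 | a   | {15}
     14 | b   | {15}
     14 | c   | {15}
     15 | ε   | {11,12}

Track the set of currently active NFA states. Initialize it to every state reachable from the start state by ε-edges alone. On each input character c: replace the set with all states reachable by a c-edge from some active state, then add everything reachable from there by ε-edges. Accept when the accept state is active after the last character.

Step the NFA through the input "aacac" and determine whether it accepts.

Answer: REJECT

Steps:
start: ε-closure({0}) = {0,1,2,3,4,6,7,8,10,11,12}
'a' @ 1: {}  — no active states
rest 'acac' ignored (set empty)
final: {}; accept 11 not in set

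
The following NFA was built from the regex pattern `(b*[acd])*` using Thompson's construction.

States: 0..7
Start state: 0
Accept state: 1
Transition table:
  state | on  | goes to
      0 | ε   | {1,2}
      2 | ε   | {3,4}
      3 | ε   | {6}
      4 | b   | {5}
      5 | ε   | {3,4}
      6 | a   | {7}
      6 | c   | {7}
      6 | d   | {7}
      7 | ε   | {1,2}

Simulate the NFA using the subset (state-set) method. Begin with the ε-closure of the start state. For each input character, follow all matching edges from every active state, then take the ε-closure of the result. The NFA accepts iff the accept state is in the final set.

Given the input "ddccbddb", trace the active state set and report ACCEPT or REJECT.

start: ε-closure({0}) = {0,1,2,3,4,6}
'd' @ 1: {1,2,3,4,6,7}  ✓accept
'd' @ 2: {1,2,3,4,6,7}  ✓accept
'c' @ 3: {1,2,3,4,6,7}  ✓accept
'c' @ 4: {1,2,3,4,6,7}  ✓accept
'b' @ 5: {3,4,5,6}
'd' @ 6: {1,2,3,4,6,7}  ✓accept
'd' @ 7: {1,2,3,4,6,7}  ✓accept
'b' @ 8: {3,4,5,6}
end set {3,4,5,6} — state 1 not in

Answer: REJECT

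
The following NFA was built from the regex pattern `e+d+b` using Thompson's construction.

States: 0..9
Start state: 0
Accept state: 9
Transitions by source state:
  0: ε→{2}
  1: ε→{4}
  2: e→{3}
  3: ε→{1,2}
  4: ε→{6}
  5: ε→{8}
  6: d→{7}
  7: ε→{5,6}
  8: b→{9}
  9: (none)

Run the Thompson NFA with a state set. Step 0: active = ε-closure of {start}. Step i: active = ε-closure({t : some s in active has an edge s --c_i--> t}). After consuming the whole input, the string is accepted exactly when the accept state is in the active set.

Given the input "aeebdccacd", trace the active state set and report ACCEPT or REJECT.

Answer: REJECT

Steps:
S₀ = ε-closure({0}) = {0,2}
'a' @ 1: {}  — dead — no transitions
rest 'eebdccacd' ignored (set empty)
after full input: {}  (accept=9 not in)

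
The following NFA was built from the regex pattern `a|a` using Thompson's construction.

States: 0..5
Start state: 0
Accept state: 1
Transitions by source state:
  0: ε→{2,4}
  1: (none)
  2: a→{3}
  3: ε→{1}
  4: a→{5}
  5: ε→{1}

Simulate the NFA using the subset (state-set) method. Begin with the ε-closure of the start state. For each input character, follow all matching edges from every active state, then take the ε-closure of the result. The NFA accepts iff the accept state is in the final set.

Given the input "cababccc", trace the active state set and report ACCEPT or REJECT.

Answer: REJECT

Trace:
initial (ε-close {0}): {0,2,4}
'c' @ 1: {}  — state set empty
rest 'ababccc' ignored (set empty)
after full input: {}  (accept=1 not in)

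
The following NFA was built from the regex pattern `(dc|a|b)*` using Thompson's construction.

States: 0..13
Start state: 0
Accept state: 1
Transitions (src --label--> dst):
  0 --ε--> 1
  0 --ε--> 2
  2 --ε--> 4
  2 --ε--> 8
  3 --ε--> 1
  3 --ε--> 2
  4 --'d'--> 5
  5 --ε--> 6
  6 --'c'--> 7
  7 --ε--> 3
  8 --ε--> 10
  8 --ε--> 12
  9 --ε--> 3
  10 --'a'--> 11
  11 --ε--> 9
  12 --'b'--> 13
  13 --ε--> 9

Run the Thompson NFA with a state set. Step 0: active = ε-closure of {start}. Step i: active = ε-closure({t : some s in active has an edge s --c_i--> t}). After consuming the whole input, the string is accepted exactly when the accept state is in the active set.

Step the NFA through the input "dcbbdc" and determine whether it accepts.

S₀ = ε-closure({0}) = {0,1,2,4,8,10,12}
'd' @ 1: {5,6}
'c' @ 2: {1,2,3,4,7,8,10,12}  ✓accept
'b' @ 3: {1,2,3,4,8,9,10,12,13}  ✓accept
'b' @ 4: {1,2,3,4,8,9,10,12,13}  ✓accept
'd' @ 5: {5,6}
'c' @ 6: {1,2,3,4,7,8,10,12}  ✓accept
after full input: {1,2,3,4,7,8,10,12}  (accept=1 in)

Answer: ACCEPT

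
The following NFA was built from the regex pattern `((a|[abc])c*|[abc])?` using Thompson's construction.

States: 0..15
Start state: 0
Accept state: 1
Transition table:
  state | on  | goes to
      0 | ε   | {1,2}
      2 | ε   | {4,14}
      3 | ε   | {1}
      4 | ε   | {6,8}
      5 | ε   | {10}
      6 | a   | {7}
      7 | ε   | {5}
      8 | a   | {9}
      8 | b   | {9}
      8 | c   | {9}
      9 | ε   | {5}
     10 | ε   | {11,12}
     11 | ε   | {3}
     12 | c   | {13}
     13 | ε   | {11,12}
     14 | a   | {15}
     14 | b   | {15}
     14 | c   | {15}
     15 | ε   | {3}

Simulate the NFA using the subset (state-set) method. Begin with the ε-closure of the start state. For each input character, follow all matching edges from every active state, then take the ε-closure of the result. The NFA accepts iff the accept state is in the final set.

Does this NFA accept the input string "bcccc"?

S₀ = ε-closure({0}) = {0,1,2,4,6,8,14}
'b' @ 1: {1,3,5,9,10,11,12,15}  [accepting]
'c' @ 2: {1,3,11,12,13}  [accepting]
'c' @ 3: {1,3,11,12,13}  [accepting]
'c' @ 4: {1,3,11,12,13}  [accepting]
'c' @ 5: {1,3,11,12,13}  [accepting]
after full input: {1,3,11,12,13}  (accept=1 in)

Answer: ACCEPT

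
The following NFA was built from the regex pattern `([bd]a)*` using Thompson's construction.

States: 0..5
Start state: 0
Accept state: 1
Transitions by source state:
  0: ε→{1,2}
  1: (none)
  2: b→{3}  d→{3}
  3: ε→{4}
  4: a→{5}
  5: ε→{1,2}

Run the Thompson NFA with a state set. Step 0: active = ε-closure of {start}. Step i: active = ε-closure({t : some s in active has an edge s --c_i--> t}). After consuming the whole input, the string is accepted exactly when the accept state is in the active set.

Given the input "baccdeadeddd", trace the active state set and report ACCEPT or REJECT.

Answer: REJECT

Derivation:
S₀ = ε-closure({0}) = {0,1,2}
'b' @ 1: {3,4}
'a' @ 2: {1,2,5}  ✓accept
'c' @ 3: {}  — dead — no transitions
rest 'cdeadeddd' ignored (set empty)
after full input: {}  (accept=1 not in)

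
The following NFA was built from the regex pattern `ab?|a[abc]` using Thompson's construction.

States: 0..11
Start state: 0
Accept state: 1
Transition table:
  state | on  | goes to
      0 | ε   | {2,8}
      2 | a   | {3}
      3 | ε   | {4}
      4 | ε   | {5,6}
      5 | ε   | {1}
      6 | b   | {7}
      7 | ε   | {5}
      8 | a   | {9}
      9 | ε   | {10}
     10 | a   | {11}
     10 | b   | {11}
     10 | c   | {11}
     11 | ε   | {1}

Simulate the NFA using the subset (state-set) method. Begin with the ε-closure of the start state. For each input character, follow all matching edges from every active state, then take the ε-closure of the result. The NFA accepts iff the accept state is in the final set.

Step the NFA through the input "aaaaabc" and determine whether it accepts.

initial (ε-close {0}): {0,2,8}
'a' @ 1: {1,3,4,5,6,9,10}  ✓accept
'a' @ 2: {1,11}  ✓accept
'a' @ 3: {}  — state set empty
rest 'aabc' ignored (set empty)
final: {}; accept 1 not in set

Answer: REJECT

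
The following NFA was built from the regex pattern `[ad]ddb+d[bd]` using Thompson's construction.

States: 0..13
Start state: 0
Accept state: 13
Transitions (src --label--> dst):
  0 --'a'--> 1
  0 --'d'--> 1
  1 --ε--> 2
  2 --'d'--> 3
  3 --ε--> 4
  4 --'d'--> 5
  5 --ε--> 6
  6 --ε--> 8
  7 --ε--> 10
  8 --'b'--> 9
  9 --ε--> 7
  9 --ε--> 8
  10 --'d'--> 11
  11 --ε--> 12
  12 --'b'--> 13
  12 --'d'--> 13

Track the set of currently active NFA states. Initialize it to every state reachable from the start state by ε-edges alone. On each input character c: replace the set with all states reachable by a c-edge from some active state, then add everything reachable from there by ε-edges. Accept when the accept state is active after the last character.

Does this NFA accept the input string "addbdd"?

Answer: ACCEPT

Steps:
start: ε-closure({0}) = {0}
'a' @ 1: {1,2}
'd' @ 2: {3,4}
'd' @ 3: {5,6,8}
'b' @ 4: {7,8,9,10}
'd' @ 5: {11,12}
'd' @ 6: {13}  ✓accept
end set {13} — state 13 in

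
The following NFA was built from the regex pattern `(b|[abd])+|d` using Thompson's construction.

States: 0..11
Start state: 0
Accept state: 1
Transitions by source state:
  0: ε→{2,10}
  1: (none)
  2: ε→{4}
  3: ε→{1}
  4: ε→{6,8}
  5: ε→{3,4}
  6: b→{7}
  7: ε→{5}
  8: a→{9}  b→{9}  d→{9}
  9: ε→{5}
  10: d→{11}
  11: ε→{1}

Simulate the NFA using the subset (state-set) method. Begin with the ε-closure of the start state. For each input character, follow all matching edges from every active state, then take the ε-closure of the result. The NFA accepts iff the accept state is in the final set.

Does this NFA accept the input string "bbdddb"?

initial (ε-close {0}): {0,2,4,6,8,10}
'b' @ 1: {1,3,4,5,6,7,8,9}  [accepting]
'b' @ 2: {1,3,4,5,6,7,8,9}  [accepting]
'd' @ 3: {1,3,4,5,6,8,9}  [accepting]
'd' @ 4: {1,3,4,5,6,8,9}  [accepting]
'd' @ 5: {1,3,4,5,6,8,9}  [accepting]
'b' @ 6: {1,3,4,5,6,7,8,9}  [accepting]
after full input: {1,3,4,5,6,7,8,9}  (accept=1 in)

Answer: ACCEPT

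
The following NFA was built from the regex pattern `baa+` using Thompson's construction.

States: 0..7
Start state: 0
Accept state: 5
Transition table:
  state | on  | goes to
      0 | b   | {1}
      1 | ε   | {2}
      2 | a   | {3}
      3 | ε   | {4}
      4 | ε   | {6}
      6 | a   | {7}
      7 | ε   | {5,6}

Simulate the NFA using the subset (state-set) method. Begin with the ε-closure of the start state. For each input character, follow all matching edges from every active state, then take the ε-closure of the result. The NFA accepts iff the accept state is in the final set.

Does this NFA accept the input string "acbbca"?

S₀ = ε-closure({0}) = {0}
'a' @ 1: {}  — dead — no transitions
rest 'cbbca' ignored (set empty)
final: {}; accept 5 not in set

Answer: REJECT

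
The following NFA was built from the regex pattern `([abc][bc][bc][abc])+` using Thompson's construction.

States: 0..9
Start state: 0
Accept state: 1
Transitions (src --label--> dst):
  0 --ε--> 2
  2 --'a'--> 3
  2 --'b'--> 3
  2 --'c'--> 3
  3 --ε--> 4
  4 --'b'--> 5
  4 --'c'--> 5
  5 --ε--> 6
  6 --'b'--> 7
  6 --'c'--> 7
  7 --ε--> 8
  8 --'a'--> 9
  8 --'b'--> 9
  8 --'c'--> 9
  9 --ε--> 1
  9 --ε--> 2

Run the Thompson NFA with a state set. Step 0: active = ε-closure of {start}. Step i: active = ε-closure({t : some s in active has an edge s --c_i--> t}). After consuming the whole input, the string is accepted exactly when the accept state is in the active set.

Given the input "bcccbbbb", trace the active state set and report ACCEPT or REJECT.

S₀ = ε-closure({0}) = {0,2}
'b' @ 1: {3,4}
'c' @ 2: {5,6}
'c' @ 3: {7,8}
'c' @ 4: {1,2,9}  (accept∈set)
'b' @ 5: {3,4}
'b' @ 6: {5,6}
'b' @ 7: {7,8}
'b' @ 8: {1,2,9}  (accept∈set)
end set {1,2,9} — state 1 in

Answer: ACCEPT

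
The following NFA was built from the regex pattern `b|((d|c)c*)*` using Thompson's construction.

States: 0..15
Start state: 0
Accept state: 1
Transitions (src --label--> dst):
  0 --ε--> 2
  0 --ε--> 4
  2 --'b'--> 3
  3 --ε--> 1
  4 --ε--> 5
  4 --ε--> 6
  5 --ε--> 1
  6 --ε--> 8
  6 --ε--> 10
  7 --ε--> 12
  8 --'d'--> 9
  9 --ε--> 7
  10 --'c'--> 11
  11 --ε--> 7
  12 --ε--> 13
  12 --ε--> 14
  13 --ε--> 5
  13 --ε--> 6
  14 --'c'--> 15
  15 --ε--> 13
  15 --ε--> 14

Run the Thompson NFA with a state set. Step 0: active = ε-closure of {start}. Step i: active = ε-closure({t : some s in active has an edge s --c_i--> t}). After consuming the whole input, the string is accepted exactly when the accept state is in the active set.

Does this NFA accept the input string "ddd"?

initial (ε-close {0}): {0,1,2,4,5,6,8,10}
'd' @ 1: {1,5,6,7,8,9,10,12,13,14}  [accepting]
'd' @ 2: {1,5,6,7,8,9,10,12,13,14}  [accepting]
'd' @ 3: {1,5,6,7,8,9,10,12,13,14}  [accepting]
end set {1,5,6,7,8,9,10,12,13,14} — state 1 in

Answer: ACCEPT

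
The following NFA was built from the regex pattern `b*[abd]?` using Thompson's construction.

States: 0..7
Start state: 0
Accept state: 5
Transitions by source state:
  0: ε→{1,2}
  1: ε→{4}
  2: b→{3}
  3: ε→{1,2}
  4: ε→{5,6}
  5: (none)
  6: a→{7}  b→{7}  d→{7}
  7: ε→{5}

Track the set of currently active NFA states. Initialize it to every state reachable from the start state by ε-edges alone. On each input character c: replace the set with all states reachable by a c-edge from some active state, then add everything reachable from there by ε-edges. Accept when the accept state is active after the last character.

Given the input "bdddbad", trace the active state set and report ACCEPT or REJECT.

S₀ = ε-closure({0}) = {0,1,2,4,5,6}
'b' @ 1: {1,2,3,4,5,6,7}  ✓accept
'd' @ 2: {5,7}  ✓accept
'd' @ 3: {}  — dead — no transitions
rest 'dbad' ignored (set empty)
after full input: {}  (accept=5 not in)

Answer: REJECT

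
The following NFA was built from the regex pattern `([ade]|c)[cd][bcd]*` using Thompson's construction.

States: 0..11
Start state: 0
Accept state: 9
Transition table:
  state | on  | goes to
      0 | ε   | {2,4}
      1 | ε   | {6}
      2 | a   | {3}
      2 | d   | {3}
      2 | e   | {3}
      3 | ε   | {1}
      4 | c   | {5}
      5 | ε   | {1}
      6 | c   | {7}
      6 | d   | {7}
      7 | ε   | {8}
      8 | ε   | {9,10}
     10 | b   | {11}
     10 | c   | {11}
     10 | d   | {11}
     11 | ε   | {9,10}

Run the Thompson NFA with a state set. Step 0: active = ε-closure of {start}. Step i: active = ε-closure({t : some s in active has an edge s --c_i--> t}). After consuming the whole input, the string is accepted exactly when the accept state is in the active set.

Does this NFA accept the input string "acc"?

Answer: ACCEPT

Derivation:
initial (ε-close {0}): {0,2,4}
'a' @ 1: {1,3,6}
'c' @ 2: {7,8,9,10}  ✓accept
'c' @ 3: {9,10,11}  ✓accept
end set {9,10,11} — state 9 in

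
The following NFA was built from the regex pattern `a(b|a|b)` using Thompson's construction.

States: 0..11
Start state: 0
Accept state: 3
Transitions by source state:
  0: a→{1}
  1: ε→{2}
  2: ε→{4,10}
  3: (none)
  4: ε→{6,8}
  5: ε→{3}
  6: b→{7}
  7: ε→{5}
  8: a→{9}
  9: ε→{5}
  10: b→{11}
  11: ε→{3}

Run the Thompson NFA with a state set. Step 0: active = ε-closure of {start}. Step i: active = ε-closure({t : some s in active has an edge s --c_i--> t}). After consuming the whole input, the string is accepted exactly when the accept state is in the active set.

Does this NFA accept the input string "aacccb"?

initial (ε-close {0}): {0}
'a' @ 1: {1,2,4,6,8,10}
'a' @ 2: {3,5,9}  [accepting]
'c' @ 3: {}  — dead — no transitions
rest 'ccb' ignored (set empty)
end set {} — state 3 not in

Answer: REJECT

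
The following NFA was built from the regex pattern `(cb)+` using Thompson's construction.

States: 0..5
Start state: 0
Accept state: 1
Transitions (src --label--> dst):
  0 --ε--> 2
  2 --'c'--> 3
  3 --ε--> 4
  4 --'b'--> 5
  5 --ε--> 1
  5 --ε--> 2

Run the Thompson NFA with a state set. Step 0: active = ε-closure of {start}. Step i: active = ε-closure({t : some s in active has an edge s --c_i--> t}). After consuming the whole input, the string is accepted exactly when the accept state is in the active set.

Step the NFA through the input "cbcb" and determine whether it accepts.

start: ε-closure({0}) = {0,2}
'c' @ 1: {3,4}
'b' @ 2: {1,2,5}  (accept∈set)
'c' @ 3: {3,4}
'b' @ 4: {1,2,5}  (accept∈set)
after full input: {1,2,5}  (accept=1 in)

Answer: ACCEPT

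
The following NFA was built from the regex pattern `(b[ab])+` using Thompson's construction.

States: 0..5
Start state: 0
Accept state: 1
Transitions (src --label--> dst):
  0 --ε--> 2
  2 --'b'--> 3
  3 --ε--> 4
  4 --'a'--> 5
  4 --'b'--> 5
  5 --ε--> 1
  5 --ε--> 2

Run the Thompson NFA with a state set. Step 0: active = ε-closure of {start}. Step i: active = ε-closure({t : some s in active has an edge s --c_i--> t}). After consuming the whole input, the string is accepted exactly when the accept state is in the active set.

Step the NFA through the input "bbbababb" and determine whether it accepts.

Answer: ACCEPT

Steps:
S₀ = ε-closure({0}) = {0,2}
'b' @ 1: {3,4}
'b' @ 2: {1,2,5}  [accepting]
'b' @ 3: {3,4}
'a' @ 4: {1,2,5}  [accepting]
'b' @ 5: {3,4}
'a' @ 6: {1,2,5}  [accepting]
'b' @ 7: {3,4}
'b' @ 8: {1,2,5}  [accepting]
final: {1,2,5}; accept 1 in set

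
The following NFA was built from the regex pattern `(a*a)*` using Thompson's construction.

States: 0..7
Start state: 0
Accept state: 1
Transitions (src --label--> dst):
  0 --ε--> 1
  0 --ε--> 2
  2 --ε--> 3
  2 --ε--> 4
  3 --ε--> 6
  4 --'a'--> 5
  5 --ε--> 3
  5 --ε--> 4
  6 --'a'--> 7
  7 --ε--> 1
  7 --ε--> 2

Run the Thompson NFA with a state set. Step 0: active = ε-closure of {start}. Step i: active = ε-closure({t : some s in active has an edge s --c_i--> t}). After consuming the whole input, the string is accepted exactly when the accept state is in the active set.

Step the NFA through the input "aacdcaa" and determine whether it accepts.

S₀ = ε-closure({0}) = {0,1,2,3,4,6}
'a' @ 1: {1,2,3,4,5,6,7}  (accept∈set)
'a' @ 2: {1,2,3,4,5,6,7}  (accept∈set)
'c' @ 3: {}  — no active states
rest 'dcaa' ignored (set empty)
final: {}; accept 1 not in set

Answer: REJECT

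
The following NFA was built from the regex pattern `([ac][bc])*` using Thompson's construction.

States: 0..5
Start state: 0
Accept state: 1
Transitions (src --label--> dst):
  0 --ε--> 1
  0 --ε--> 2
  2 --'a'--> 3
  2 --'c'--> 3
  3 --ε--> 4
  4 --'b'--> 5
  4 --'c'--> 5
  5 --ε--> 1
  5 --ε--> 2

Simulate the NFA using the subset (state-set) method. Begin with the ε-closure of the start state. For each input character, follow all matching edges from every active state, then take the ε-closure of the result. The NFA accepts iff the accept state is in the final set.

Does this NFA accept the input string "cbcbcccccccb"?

S₀ = ε-closure({0}) = {0,1,2}
'c' @ 1: {3,4}
'b' @ 2: {1,2,5}  ✓accept
'c' @ 3: {3,4}
'b' @ 4: {1,2,5}  ✓accept
'c' @ 5: {3,4}
'c' @ 6: {1,2,5}  ✓accept
'c' @ 7: {3,4}
'c' @ 8: {1,2,5}  ✓accept
'c' @ 9: {3,4}
'c' @ 10: {1,2,5}  ✓accept
'c' @ 11: {3,4}
'b' @ 12: {1,2,5}  ✓accept
after full input: {1,2,5}  (accept=1 in)

Answer: ACCEPT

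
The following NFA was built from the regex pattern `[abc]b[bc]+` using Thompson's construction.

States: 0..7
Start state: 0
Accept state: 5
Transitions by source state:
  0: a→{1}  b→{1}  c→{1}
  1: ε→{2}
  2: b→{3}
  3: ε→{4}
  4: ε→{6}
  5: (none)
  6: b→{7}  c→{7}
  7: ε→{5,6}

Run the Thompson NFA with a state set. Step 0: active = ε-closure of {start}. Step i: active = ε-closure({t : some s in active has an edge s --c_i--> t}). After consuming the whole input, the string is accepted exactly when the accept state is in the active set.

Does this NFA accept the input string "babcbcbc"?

Answer: REJECT

Trace:
initial (ε-close {0}): {0}
'b' @ 1: {1,2}
'a' @ 2: {}  — dead — no transitions
rest 'bcbcbc' ignored (set empty)
final: {}; accept 5 not in set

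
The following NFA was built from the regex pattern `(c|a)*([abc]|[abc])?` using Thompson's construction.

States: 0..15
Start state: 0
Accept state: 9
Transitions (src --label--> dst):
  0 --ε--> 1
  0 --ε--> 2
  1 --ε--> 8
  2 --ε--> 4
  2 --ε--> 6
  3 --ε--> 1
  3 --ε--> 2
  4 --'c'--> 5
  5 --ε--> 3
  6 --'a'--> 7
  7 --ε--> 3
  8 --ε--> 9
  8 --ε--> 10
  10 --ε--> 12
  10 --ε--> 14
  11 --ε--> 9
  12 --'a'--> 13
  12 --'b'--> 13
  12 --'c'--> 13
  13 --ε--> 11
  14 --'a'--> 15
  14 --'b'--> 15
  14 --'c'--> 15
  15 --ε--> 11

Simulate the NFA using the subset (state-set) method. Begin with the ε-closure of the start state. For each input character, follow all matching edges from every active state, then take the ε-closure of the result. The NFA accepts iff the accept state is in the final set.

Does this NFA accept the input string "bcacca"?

Answer: REJECT

Trace:
start: ε-closure({0}) = {0,1,2,4,6,8,9,10,12,14}
'b' @ 1: {9,11,13,15}  [accepting]
'c' @ 2: {}  — state set empty
rest 'acca' ignored (set empty)
after full input: {}  (accept=9 not in)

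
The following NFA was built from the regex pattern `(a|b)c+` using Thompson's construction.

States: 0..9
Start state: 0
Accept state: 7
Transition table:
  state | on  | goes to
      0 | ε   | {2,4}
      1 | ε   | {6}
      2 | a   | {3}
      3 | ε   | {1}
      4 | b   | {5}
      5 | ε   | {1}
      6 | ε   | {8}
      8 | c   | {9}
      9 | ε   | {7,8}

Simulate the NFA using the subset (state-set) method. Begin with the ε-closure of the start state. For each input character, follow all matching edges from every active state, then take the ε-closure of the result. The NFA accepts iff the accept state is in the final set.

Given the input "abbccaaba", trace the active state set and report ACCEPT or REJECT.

start: ε-closure({0}) = {0,2,4}
'a' @ 1: {1,3,6,8}
'b' @ 2: {}  — dead — no transitions
rest 'bccaaba' ignored (set empty)
after full input: {}  (accept=7 not in)

Answer: REJECT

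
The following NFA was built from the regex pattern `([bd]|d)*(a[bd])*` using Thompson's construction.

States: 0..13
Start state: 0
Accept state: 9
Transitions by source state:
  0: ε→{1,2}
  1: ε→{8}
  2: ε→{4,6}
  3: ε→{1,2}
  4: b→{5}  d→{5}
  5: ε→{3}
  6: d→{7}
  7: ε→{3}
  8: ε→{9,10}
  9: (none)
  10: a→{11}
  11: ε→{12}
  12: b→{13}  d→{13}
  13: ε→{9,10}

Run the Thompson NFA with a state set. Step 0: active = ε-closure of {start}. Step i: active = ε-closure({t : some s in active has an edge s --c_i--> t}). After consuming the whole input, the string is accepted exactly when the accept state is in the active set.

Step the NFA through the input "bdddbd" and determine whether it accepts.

S₀ = ε-closure({0}) = {0,1,2,4,6,8,9,10}
'b' @ 1: {1,2,3,4,5,6,8,9,10}  (accept∈set)
'd' @ 2: {1,2,3,4,5,6,7,8,9,10}  (accept∈set)
'd' @ 3: {1,2,3,4,5,6,7,8,9,10}  (accept∈set)
'd' @ 4: {1,2,3,4,5,6,7,8,9,10}  (accept∈set)
'b' @ 5: {1,2,3,4,5,6,8,9,10}  (accept∈set)
'd' @ 6: {1,2,3,4,5,6,7,8,9,10}  (accept∈set)
end set {1,2,3,4,5,6,7,8,9,10} — state 9 in

Answer: ACCEPT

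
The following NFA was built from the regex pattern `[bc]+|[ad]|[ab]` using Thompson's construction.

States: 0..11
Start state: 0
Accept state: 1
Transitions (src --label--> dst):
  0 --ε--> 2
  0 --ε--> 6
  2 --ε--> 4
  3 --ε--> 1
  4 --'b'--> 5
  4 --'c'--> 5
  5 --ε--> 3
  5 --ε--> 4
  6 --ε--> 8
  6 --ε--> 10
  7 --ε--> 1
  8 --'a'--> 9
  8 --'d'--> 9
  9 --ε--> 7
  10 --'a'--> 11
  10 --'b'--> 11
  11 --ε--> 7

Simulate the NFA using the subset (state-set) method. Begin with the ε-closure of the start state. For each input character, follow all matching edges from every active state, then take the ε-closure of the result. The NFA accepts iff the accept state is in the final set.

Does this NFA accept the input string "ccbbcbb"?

Answer: ACCEPT

Derivation:
start: ε-closure({0}) = {0,2,4,6,8,10}
'c' @ 1: {1,3,4,5}  [accepting]
'c' @ 2: {1,3,4,5}  [accepting]
'b' @ 3: {1,3,4,5}  [accepting]
'b' @ 4: {1,3,4,5}  [accepting]
'c' @ 5: {1,3,4,5}  [accepting]
'b' @ 6: {1,3,4,5}  [accepting]
'b' @ 7: {1,3,4,5}  [accepting]
after full input: {1,3,4,5}  (accept=1 in)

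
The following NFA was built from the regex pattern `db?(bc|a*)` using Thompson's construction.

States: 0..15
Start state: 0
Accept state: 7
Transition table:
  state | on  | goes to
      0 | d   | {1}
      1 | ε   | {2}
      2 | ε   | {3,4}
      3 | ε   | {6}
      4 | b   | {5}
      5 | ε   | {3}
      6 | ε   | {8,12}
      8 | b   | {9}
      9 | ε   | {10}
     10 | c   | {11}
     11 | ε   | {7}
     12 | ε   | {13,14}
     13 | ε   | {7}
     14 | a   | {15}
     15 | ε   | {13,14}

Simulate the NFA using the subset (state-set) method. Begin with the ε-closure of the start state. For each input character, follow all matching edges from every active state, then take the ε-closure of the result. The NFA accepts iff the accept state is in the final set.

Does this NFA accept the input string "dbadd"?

Answer: REJECT

Derivation:
S₀ = ε-closure({0}) = {0}
'd' @ 1: {1,2,3,4,6,7,8,12,13,14}  (accept∈set)
'b' @ 2: {3,5,6,7,8,9,10,12,13,14}  (accept∈set)
'a' @ 3: {7,13,14,15}  (accept∈set)
'd' @ 4: {}  — no active states
rest 'd' ignored (set empty)
after full input: {}  (accept=7 not in)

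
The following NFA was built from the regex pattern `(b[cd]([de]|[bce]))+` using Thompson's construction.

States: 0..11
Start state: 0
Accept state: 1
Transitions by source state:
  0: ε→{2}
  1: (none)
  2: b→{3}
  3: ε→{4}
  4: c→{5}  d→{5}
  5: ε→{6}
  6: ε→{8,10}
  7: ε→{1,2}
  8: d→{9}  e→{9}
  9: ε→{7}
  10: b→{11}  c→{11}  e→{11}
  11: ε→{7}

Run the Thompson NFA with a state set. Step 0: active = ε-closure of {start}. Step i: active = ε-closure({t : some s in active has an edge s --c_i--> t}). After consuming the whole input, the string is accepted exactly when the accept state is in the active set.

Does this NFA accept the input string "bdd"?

start: ε-closure({0}) = {0,2}
'b' @ 1: {3,4}
'd' @ 2: {5,6,8,10}
'd' @ 3: {1,2,7,9}  [accepting]
end set {1,2,7,9} — state 1 in

Answer: ACCEPT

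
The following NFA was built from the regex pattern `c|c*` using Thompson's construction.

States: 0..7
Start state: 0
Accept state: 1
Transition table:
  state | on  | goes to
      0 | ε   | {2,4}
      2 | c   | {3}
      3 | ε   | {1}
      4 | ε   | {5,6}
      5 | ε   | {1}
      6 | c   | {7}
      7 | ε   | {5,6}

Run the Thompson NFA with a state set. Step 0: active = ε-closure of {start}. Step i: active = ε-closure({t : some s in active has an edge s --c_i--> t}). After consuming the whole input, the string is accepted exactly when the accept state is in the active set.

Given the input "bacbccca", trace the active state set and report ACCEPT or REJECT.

Answer: REJECT

Steps:
initial (ε-close {0}): {0,1,2,4,5,6}
'b' @ 1: {}  — no active states
rest 'acbccca' ignored (set empty)
final: {}; accept 1 not in set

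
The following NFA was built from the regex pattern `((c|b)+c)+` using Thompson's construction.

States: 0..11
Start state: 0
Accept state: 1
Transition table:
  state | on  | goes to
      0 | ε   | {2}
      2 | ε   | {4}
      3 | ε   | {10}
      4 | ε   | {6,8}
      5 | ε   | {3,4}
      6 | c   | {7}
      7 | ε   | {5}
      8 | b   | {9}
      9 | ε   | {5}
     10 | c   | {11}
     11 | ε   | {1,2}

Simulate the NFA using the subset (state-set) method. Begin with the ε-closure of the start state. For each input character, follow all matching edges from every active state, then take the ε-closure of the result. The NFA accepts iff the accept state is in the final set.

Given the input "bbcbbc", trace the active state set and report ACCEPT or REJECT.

Answer: ACCEPT

Steps:
S₀ = ε-closure({0}) = {0,2,4,6,8}
'b' @ 1: {3,4,5,6,8,9,10}
'b' @ 2: {3,4,5,6,8,9,10}
'c' @ 3: {1,2,3,4,5,6,7,8,10,11}  (accept∈set)
'b' @ 4: {3,4,5,6,8,9,10}
'b' @ 5: {3,4,5,6,8,9,10}
'c' @ 6: {1,2,3,4,5,6,7,8,10,11}  (accept∈set)
end set {1,2,3,4,5,6,7,8,10,11} — state 1 in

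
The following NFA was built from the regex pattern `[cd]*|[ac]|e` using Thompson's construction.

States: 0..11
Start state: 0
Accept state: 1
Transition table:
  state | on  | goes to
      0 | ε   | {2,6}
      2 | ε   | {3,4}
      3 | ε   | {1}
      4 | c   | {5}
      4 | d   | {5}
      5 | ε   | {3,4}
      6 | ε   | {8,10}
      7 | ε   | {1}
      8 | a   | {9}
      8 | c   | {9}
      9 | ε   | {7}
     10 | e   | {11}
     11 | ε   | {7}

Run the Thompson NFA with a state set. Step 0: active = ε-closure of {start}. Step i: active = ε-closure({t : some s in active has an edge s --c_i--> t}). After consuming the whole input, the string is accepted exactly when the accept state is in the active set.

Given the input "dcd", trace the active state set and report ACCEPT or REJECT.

Answer: ACCEPT

Steps:
start: ε-closure({0}) = {0,1,2,3,4,6,8,10}
'd' @ 1: {1,3,4,5}  ✓accept
'c' @ 2: {1,3,4,5}  ✓accept
'd' @ 3: {1,3,4,5}  ✓accept
final: {1,3,4,5}; accept 1 in set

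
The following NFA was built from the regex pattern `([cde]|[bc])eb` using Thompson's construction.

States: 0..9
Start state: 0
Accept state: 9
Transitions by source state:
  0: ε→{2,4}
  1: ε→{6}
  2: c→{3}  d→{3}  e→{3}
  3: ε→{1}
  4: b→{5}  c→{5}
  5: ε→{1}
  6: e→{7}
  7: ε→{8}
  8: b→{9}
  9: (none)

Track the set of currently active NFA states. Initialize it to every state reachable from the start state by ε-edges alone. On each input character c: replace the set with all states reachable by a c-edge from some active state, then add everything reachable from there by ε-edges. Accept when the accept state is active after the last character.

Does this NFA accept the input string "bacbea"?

Answer: REJECT

Trace:
initial (ε-close {0}): {0,2,4}
'b' @ 1: {1,5,6}
'a' @ 2: {}  — dead — no transitions
rest 'cbea' ignored (set empty)
end set {} — state 9 not in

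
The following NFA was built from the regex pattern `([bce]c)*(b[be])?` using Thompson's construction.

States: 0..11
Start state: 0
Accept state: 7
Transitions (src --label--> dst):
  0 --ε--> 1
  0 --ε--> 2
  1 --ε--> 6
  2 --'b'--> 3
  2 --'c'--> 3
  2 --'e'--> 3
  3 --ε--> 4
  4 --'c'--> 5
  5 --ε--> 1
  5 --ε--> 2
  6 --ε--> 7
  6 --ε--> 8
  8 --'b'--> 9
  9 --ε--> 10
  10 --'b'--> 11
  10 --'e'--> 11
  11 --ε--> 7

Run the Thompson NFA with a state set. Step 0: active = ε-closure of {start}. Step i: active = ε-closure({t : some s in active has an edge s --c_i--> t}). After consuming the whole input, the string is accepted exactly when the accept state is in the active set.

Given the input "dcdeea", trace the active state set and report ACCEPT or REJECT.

Answer: REJECT

Trace:
start: ε-closure({0}) = {0,1,2,6,7,8}
'd' @ 1: {}  — dead — no transitions
rest 'cdeea' ignored (set empty)
final: {}; accept 7 not in set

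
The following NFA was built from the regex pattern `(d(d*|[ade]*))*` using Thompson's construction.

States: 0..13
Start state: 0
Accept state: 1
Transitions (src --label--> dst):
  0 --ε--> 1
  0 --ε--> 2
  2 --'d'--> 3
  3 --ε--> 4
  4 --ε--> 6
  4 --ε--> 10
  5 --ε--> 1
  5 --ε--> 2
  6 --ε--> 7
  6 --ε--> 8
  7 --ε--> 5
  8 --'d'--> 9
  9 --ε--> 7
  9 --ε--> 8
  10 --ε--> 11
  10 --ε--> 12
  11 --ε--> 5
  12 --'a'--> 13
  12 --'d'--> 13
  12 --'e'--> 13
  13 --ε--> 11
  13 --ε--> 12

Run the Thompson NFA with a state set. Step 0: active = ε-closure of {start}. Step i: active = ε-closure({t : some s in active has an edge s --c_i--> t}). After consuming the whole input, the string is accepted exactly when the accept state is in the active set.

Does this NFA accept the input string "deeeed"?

Answer: ACCEPT

Trace:
initial (ε-close {0}): {0,1,2}
'd' @ 1: {1,2,3,4,5,6,7,8,10,11,12}  (accept∈set)
'e' @ 2: {1,2,5,11,12,13}  (accept∈set)
'e' @ 3: {1,2,5,11,12,13}  (accept∈set)
'e' @ 4: {1,2,5,11,12,13}  (accept∈set)
'e' @ 5: {1,2,5,11,12,13}  (accept∈set)
'd' @ 6: {1,2,3,4,5,6,7,8,10,11,12,13}  (accept∈set)
after full input: {1,2,3,4,5,6,7,8,10,11,12,13}  (accept=1 in)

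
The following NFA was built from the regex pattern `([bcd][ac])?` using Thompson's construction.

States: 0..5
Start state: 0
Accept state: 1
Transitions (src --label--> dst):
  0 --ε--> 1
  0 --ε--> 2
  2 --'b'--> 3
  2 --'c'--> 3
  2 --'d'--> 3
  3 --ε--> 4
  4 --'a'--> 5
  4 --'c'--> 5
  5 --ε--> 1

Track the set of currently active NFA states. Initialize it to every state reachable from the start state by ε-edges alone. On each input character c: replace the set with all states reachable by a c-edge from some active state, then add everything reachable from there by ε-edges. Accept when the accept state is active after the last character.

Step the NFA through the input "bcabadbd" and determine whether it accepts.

S₀ = ε-closure({0}) = {0,1,2}
'b' @ 1: {3,4}
'c' @ 2: {1,5}  (accept∈set)
'a' @ 3: {}  — state set empty
rest 'badbd' ignored (set empty)
final: {}; accept 1 not in set

Answer: REJECT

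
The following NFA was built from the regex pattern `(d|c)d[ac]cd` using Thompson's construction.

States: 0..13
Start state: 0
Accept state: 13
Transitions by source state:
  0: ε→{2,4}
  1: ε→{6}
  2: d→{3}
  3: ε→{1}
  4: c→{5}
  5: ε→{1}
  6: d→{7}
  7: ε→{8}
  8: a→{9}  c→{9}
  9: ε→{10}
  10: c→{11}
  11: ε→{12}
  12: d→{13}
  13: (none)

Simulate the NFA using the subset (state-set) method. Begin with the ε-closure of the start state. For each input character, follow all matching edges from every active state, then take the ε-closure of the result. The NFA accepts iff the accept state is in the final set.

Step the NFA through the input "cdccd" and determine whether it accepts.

initial (ε-close {0}): {0,2,4}
'c' @ 1: {1,5,6}
'd' @ 2: {7,8}
'c' @ 3: {9,10}
'c' @ 4: {11,12}
'd' @ 5: {13}  (accept∈set)
end set {13} — state 13 in

Answer: ACCEPT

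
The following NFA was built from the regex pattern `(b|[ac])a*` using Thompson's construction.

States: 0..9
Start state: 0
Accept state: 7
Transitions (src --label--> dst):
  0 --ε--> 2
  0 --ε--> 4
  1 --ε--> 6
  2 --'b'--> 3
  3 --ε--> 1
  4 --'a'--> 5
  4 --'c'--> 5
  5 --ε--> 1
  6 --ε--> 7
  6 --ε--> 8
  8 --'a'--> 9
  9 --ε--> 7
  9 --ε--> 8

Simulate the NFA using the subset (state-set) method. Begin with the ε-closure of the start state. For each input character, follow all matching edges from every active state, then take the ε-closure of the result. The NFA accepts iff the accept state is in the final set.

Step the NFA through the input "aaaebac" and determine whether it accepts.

Answer: REJECT

Trace:
start: ε-closure({0}) = {0,2,4}
'a' @ 1: {1,5,6,7,8}  [accepting]
'a' @ 2: {7,8,9}  [accepting]
'a' @ 3: {7,8,9}  [accepting]
'e' @ 4: {}  — state set empty
rest 'bac' ignored (set empty)
final: {}; accept 7 not in set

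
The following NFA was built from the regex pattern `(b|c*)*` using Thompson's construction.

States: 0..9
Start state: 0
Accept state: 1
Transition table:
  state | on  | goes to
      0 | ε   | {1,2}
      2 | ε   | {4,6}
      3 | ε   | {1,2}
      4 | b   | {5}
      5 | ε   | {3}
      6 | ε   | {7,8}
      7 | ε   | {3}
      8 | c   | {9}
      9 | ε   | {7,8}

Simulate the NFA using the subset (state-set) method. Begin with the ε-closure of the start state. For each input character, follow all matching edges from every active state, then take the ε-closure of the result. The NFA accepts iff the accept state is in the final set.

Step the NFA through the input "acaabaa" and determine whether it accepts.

Answer: REJECT

Trace:
start: ε-closure({0}) = {0,1,2,3,4,6,7,8}
'a' @ 1: {}  — dead — no transitions
rest 'caabaa' ignored (set empty)
end set {} — state 1 not in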